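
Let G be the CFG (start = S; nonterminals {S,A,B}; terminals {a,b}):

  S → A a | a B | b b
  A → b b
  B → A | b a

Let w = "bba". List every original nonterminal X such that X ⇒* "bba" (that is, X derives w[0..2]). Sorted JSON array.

Convert to CNF:
  S -> A T1 | T0 T0 | T1 B
  A -> T0 T0
  B -> T0 T0 | T0 T1
  T0 -> b
  T1 -> a

CYK fill, restricted to cells inside w[0..2]:
  T[0,0] 'b' = {T0}  orig:{}
  T[1,1] 'b' = {T0}  orig:{}
  T[2,2] 'a' = {T1}  orig:{}
  T[0,1] 'bb' = {A,B,S}
  T[1,2] 'ba' = {B}
  T[0,2] 'bba' = {S}

Original NTs in T[0,2] deriving "bba": ["S"]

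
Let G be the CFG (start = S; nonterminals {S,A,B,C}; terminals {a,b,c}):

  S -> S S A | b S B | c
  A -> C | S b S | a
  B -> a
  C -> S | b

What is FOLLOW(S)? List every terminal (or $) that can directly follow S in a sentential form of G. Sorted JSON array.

FIRST sets, iterate to fixpoint:
round 1:
  A via A→a: +{a}
  B via B→a: +{a}
  C via C→b: +{b}
  S via S→b S B: +{b}
  S via S→c: +{c}
  FIRST[S]={b,c}  FIRST[A]={a}  FIRST[B]={a}  FIRST[C]={b}
round 2:
  A via A→C: +{b}
  A via A→S b S: +{c}
  C via C→S: +{c}
  FIRST[S]={b,c}  FIRST[A]={a,b,c}  FIRST[B]={a}  FIRST[C]={b,c}
round 3: (stable)
  FIRST[S]={b,c}  FIRST[A]={a,b,c}  FIRST[B]={a}  FIRST[C]={b,c}

Compute FOLLOW by fixpoint:
FOLLOW(S) := {$}
pass 1:
  A→S b S: FOLLOW(S) ⊇ FIRST(b) = {b}; new: +{b}
  S→S S A: FOLLOW(S) ⊇ FIRST(S) = {b,c}; new: +{c}
  S→S S A: FOLLOW(S) ⊇ FIRST(A) = {a,b,c}; new: +{a}
  S→S S A: FOLLOW(A) ⊇ FOLLOW(S) ⊇ {$,a,b,c}; new: +{$,a,b,c}
  S→b S B: FOLLOW(B) ⊇ FOLLOW(S) ⊇ {$,a,b,c}; new: +{$,a,b,c}
  FOLLOW(S)={$,a,b,c}  FOLLOW(A)={$,a,b,c}  FOLLOW(B)={$,a,b,c}  FOLLOW(C)={}
pass 2:
  A→C: FOLLOW(C) ⊇ FOLLOW(A) ⊇ {$,a,b,c}; new: +{$,a,b,c}
  FOLLOW(S)={$,a,b,c}  FOLLOW(A)={$,a,b,c}  FOLLOW(B)={$,a,b,c}  FOLLOW(C)={$,a,b,c}
pass 3: (no change)
  FOLLOW(S)={$,a,b,c}  FOLLOW(A)={$,a,b,c}  FOLLOW(B)={$,a,b,c}  FOLLOW(C)={$,a,b,c}

FOLLOW(S) = ["$", "a", "b", "c"]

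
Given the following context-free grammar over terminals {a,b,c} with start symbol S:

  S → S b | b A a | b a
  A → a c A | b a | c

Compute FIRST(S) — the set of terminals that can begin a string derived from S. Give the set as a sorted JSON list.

Compute FIRST by fixpoint:
iter 1:
  A via A→a c A: +{a}
  A via A→b a: +{b}
  A via A→c: +{c}
  S via S→b A a: +{b}
  S: {b}  A: {a,b,c}
iter 2: done
  S: {b}  A: {a,b,c}

FIRST(S) = ["b"]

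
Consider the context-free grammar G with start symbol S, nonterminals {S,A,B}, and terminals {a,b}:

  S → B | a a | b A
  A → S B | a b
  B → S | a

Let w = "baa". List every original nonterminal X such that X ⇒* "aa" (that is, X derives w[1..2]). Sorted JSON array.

Convert to CNF:
  S -> T0 T0 | T1 A | a
  A -> S B | T0 T1
  B -> T0 T0 | T1 A | a
  T0 -> a
  T1 -> b

Fill CYK table bottom-up — only the sub-triangle for w[1..2]:
  T[1,1] 'a' = {B,S,T0}  orig:{B,S}
  T[2,2] 'a' = {B,S,T0}  orig:{B,S}
  T[1,2] 'aa' = {A,B,S}

Original NTs in T[1,2] deriving "aa": ["A", "B", "S"]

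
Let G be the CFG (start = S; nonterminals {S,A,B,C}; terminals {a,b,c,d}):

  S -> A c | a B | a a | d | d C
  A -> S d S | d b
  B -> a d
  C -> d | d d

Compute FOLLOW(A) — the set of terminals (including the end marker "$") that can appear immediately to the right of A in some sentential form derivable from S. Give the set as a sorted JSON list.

FIRST sets, iterate to fixpoint:
[1]
  A via A→d b: +{d}
  B via B→a d: +{a}
  C via C→d: +{d}
  S via S→A c: +{d}
  S via S→a B: +{a}
  FIRST[S]={a,d}  FIRST[A]={d}  FIRST[B]={a}  FIRST[C]={d}
[2]
  A via A→S d S: +{a}
  FIRST[S]={a,d}  FIRST[A]={a,d}  FIRST[B]={a}  FIRST[C]={d}
[3] (stable)
  FIRST[S]={a,d}  FIRST[A]={a,d}  FIRST[B]={a}  FIRST[C]={d}

FOLLOW sets:
initialize: $ ∈ FOLLOW(S)
[1]
  A→S d S: FOLLOW(S) ⊇ FIRST(d) = {d}; new: +{d}
  S→A c: FOLLOW(A) ⊇ FIRST(c) = {c}; new: +{c}
  S→a B: FOLLOW(B) ⊇ FOLLOW(S) ⊇ {$,d}; new: +{$,d}
  S→d C: FOLLOW(C) ⊇ FOLLOW(S) ⊇ {$,d}; new: +{$,d}
  FOLLOW(S)={$,d}  FOLLOW(A)={c}  FOLLOW(B)={$,d}  FOLLOW(C)={$,d}
[2]
  A→S d S: FOLLOW(S) ⊇ FOLLOW(A) ⊇ {c}; new: +{c}
  S→a B: FOLLOW(B) ⊇ FOLLOW(S) ⊇ {$,c,d}; new: +{c}
  S→d C: FOLLOW(C) ⊇ FOLLOW(S) ⊇ {$,c,d}; new: +{c}
  FOLLOW(S)={$,c,d}  FOLLOW(A)={c}  FOLLOW(B)={$,c,d}  FOLLOW(C)={$,c,d}
[3] done
  FOLLOW(S)={$,c,d}  FOLLOW(A)={c}  FOLLOW(B)={$,c,d}  FOLLOW(C)={$,c,d}

FOLLOW(A) = ["c"]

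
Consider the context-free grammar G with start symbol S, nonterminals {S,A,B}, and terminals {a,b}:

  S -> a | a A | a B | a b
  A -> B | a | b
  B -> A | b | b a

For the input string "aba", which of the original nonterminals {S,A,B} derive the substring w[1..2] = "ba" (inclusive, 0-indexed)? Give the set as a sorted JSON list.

Convert to CNF:
  S -> T1 A | T1 B | T1 T0 | a
  A -> T0 T1 | a | b
  B -> T0 T1 | a | b
  T0 -> b
  T1 -> a

Fill CYK table bottom-up (cells [i..j] with 1 ≤ i ≤ j ≤ 2 only):
  T[1,1] 'b' = {A,B,T0}  orig:{A,B}
  T[2,2] 'a' = {A,B,S,T1}  orig:{A,B,S}
  T[1,2] 'ba' = {A,B}

Original NTs in T[1,2] deriving "ba": ["A", "B"]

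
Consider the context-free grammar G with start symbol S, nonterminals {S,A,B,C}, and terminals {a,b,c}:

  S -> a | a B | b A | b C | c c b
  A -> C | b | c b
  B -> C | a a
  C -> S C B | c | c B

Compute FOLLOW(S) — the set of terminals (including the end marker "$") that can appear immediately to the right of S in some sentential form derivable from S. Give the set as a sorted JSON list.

FIRST sets, iterate to fixpoint:
round 1:
  A via A→b: +{b}
  A via A→c b: +{c}
  B via B→a a: +{a}
  C via C→c: +{c}
  S via S→a: +{a}
  S via S→b A: +{b}
  S via S→c c b: +{c}
  FIRST[S]={a,b,c}  FIRST[A]={b,c}  FIRST[B]={a}  FIRST[C]={c}
round 2:
  B via B→C: +{c}
  C via C→S C B: +{a,b}
  FIRST[S]={a,b,c}  FIRST[A]={b,c}  FIRST[B]={a,c}  FIRST[C]={a,b,c}
round 3:
  A via A→C: +{a}
  B via B→C: +{b}
  FIRST[S]={a,b,c}  FIRST[A]={a,b,c}  FIRST[B]={a,b,c}  FIRST[C]={a,b,c}
round 4: (stable)
  FIRST[S]={a,b,c}  FIRST[A]={a,b,c}  FIRST[B]={a,b,c}  FIRST[C]={a,b,c}

Compute FOLLOW by fixpoint:
FOLLOW(S) := {$}
pass 1:
  C→S C B: FOLLOW(S) ⊇ FIRST(C) = {a,b,c}; new: +{a,b,c}
  C→S C B: FOLLOW(C) ⊇ FIRST(B) = {a,b,c}; new: +{a,b,c}
  C→S C B: FOLLOW(B) ⊇ FOLLOW(C) ⊇ {a,b,c}; new: +{a,b,c}
  S→a B: FOLLOW(B) ⊇ FOLLOW(S) ⊇ {$,a,b,c}; new: +{$}
  S→b A: FOLLOW(A) ⊇ FOLLOW(S) ⊇ {$,a,b,c}; new: +{$,a,b,c}
  S→b C: FOLLOW(C) ⊇ FOLLOW(S) ⊇ {$,a,b,c}; new: +{$}
  S: {$,a,b,c}  A: {$,a,b,c}  B: {$,a,b,c}  C: {$,a,b,c}
pass 2: (stable)
  S: {$,a,b,c}  A: {$,a,b,c}  B: {$,a,b,c}  C: {$,a,b,c}

FOLLOW(S) = ["$", "a", "b", "c"]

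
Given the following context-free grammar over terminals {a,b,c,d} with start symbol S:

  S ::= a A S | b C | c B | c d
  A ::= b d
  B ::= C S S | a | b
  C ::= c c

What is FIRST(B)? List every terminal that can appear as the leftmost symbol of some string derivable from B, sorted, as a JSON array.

FIRST sets, iterate to fixpoint:
[1]
  A via A→b d: +{b}
  B via B→a: +{a}
  B via B→b: +{b}
  C via C→c c: +{c}
  S via S→a A S: +{a}
  S via S→b C: +{b}
  S via S→c B: +{c}
  FIRST(S)={a,b,c}  FIRST(A)={b}  FIRST(B)={a,b}  FIRST(C)={c}
[2]
  B via B→C S S: +{c}
  FIRST(S)={a,b,c}  FIRST(A)={b}  FIRST(B)={a,b,c}  FIRST(C)={c}
[3] — fixpoint
  FIRST(S)={a,b,c}  FIRST(A)={b}  FIRST(B)={a,b,c}  FIRST(C)={c}

FIRST(B) = ["a", "b", "c"]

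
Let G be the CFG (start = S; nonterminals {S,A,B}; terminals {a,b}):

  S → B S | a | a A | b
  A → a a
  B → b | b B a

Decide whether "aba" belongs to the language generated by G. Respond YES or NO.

CNF form of G:
  S -> B S | T0 A | a | b
  A -> T0 T0
  B -> T1 X2 | b
  T0 -> a
  T1 -> b
  X2 -> B T0

Fill CYK table bottom-up:
  T[0,0] 'a' = {S,T0}  orig:{S}
  T[1,1] 'b' = {B,S,T1}  orig:{B,S}
  T[2,2] 'a' = {S,T0}  orig:{S}
  T[0,1] 'ab' = ∅
  T[1,2] 'ba' = {S,X2}  orig:{S}
  T[0,2] 'aba' = ∅

S ∉ T[0,2] ⇒ NO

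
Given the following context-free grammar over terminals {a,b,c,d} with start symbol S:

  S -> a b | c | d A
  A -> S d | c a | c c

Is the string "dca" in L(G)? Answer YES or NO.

CNF form of G:
  S -> T0 A | T2 T3 | c
  A -> S T0 | T1 T1 | T1 T2
  T0 -> d
  T1 -> c
  T2 -> a
  T3 -> b

CYK fill:
  cell(0,0) d: {T0}  orig:{}
  cell(1,1) c: {S,T1}  orig:{S}
  cell(2,2) a: {T2}  orig:{}
  cell(0,1) dc: ∅
  cell(1,2) ca: {A}
  cell(0,2) dca: {S}

S ∈ T[0,2] ⇒ YES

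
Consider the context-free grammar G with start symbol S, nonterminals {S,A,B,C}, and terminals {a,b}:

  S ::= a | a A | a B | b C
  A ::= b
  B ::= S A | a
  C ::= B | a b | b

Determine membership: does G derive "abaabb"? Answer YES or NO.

CNF form of G:
  S -> T0 A | T0 B | T1 C | a
  A -> b
  B -> S A | a
  C -> S A | T0 T1 | a | b
  T0 -> a
  T1 -> b

CYK table (by increasing span):
  T[0,0] 'a' = {B,C,S,T0}  orig:{B,C,S}
  T[1,1] 'b' = {A,C,T1}  orig:{A,C}
  T[2,2] 'a' = {B,C,S,T0}  orig:{B,C,S}
  T[3,3] 'a' = {B,C,S,T0}  orig:{B,C,S}
  T[4,4] 'b' = {A,C,T1}  orig:{A,C}
  T[5,5] 'b' = {A,C,T1}  orig:{A,C}
  T[0,1] 'ab' = {B,C,S}
  T[1,2] 'ba' = {S}
  T[2,3] 'aa' = {S}
  T[3,4] 'ab' = {B,C,S}
  T[4,5] 'bb' = {S}
  T[0,2] 'aba' = ∅
  T[1,3] 'baa' = ∅
  T[2,4] 'aab' = {B,C,S}
  T[3,5] 'abb' = {B,C}
  T[0,3] 'abaa' = ∅
  T[1,4] 'baab' = {S}
  T[2,5] 'aabb' = {B,C,S}
  T[0,4] 'abaab' = ∅
  T[1,5] 'baabb' = {B,C,S}
  T[0,5] 'abaabb' = {S}

S ∈ T[0,5] ⇒ YES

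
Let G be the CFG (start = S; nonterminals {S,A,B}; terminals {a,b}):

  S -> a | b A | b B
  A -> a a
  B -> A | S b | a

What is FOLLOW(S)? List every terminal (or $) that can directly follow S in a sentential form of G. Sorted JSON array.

FIRST sets, iterate to fixpoint:
[1]
  A via A→a a: +{a}
  B via B→A: +{a}
  S via S→a: +{a}
  S via S→b A: +{b}
  FIRST[S]={a,b}  FIRST[A]={a}  FIRST[B]={a}
[2]
  B via B→S b: +{b}
  FIRST[S]={a,b}  FIRST[A]={a}  FIRST[B]={a,b}
[3] done
  FIRST[S]={a,b}  FIRST[A]={a}  FIRST[B]={a,b}

Compute FOLLOW by fixpoint:
initialize: $ ∈ FOLLOW(S)
pass 1:
  B→S b: FOLLOW(S) ⊇ FIRST(b) = {b}; new: +{b}
  S→b A: FOLLOW(A) ⊇ FOLLOW(S) ⊇ {$,b}; new: +{$,b}
  S→b B: FOLLOW(B) ⊇ FOLLOW(S) ⊇ {$,b}; new: +{$,b}
  S: {$,b}  A: {$,b}  B: {$,b}
pass 2: (stable)
  S: {$,b}  A: {$,b}  B: {$,b}

FOLLOW(S) = ["$", "b"]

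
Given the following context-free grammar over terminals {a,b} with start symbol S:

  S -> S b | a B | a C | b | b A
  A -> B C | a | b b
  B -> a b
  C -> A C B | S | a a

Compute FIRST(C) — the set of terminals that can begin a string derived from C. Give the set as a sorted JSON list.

FIRST sets, iterate to fixpoint:
iter 1:
  A via A→a: +{a}
  A via A→b b: +{b}
  B via B→a b: +{a}
  C via C→A C B: +{a,b}
  S via S→a B: +{a}
  S via S→b: +{b}
  FIRST[S]={a,b}  FIRST[A]={a,b}  FIRST[B]={a}  FIRST[C]={a,b}
iter 2: (stable)
  FIRST[S]={a,b}  FIRST[A]={a,b}  FIRST[B]={a}  FIRST[C]={a,b}

FIRST(C) = ["a", "b"]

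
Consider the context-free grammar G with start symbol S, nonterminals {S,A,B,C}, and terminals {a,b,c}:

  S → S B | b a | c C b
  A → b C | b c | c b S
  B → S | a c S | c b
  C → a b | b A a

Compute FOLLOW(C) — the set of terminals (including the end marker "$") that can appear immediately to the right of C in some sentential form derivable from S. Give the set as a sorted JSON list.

FIRST iteration:
pass 1:
  A via A→b C: +{b}
  A via A→c b S: +{c}
  B via B→a c S: +{a}
  B via B→c b: +{c}
  C via C→a b: +{a}
  C via C→b A a: +{b}
  S via S→b a: +{b}
  S via S→c C b: +{c}
  FIRST[S]={b,c}  FIRST[A]={b,c}  FIRST[B]={a,c}  FIRST[C]={a,b}
pass 2:
  B via B→S: +{b}
  FIRST[S]={b,c}  FIRST[A]={b,c}  FIRST[B]={a,b,c}  FIRST[C]={a,b}
pass 3: (no change)
  FIRST[S]={b,c}  FIRST[A]={b,c}  FIRST[B]={a,b,c}  FIRST[C]={a,b}

FOLLOW iteration:
initialize: $ ∈ FOLLOW(S)
round 1:
  C→b A a: FOLLOW(A) ⊇ FIRST(a) = {a}; new: +{a}
  S→S B: FOLLOW(S) ⊇ FIRST(B) = {a,b,c}; new: +{a,b,c}
  S→S B: FOLLOW(B) ⊇ FOLLOW(S) ⊇ {$,a,b,c}; new: +{$,a,b,c}
  S→c C b: FOLLOW(C) ⊇ FIRST(b) = {b}; new: +{b}
  FOLLOW[S]={$,a,b,c}  FOLLOW[A]={a}  FOLLOW[B]={$,a,b,c}  FOLLOW[C]={b}
round 2:
  A→b C: FOLLOW(C) ⊇ FOLLOW(A) ⊇ {a}; new: +{a}
  FOLLOW[S]={$,a,b,c}  FOLLOW[A]={a}  FOLLOW[B]={$,a,b,c}  FOLLOW[C]={a,b}
round 3: done
  FOLLOW[S]={$,a,b,c}  FOLLOW[A]={a}  FOLLOW[B]={$,a,b,c}  FOLLOW[C]={a,b}

FOLLOW(C) = ["a", "b"]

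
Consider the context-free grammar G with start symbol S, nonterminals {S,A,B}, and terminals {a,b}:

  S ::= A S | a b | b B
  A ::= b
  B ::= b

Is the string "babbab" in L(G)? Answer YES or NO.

Convert to CNF:
  S -> A S | T0 T1 | T1 B
  A -> b
  B -> b
  T0 -> a
  T1 -> b

CYK fill:
  T[0,0] 'b' = {A,B,T1}  orig:{A,B}
  T[1,1] 'a' = {T0}  orig:{}
  T[2,2] 'b' = {A,B,T1}  orig:{A,B}
  T[3,3] 'b' = {A,B,T1}  orig:{A,B}
  T[4,4] 'a' = {T0}  orig:{}
  T[5,5] 'b' = {A,B,T1}  orig:{A,B}
  T[0,1] 'ba' = ∅
  T[1,2] 'ab' = {S}
  T[2,3] 'bb' = {S}
  T[3,4] 'ba' = ∅
  T[4,5] 'ab' = {S}
  T[0,2] 'bab' = {S}
  T[1,3] 'abb' = ∅
  T[2,4] 'bba' = ∅
  T[3,5] 'bab' = {S}
  T[0,3] 'babb' = ∅
  T[1,4] 'abba' = ∅
  T[2,5] 'bbab' = {S}
  T[0,4] 'babba' = ∅
  T[1,5] 'abbab' = ∅
  T[0,5] 'babbab' = ∅

S ∉ T[0,5] ⇒ NO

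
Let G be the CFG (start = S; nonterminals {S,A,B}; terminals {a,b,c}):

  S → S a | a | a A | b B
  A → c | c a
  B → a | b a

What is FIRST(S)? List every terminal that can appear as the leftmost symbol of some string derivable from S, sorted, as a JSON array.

FIRST sets, iterate to fixpoint:
[1]
  A via A→c: +{c}
  B via B→a: +{a}
  B via B→b a: +{b}
  S via S→a: +{a}
  S via S→b B: +{b}
  FIRST[S]={a,b}  FIRST[A]={c}  FIRST[B]={a,b}
[2] — fixpoint
  FIRST[S]={a,b}  FIRST[A]={c}  FIRST[B]={a,b}

FIRST(S) = ["a", "b"]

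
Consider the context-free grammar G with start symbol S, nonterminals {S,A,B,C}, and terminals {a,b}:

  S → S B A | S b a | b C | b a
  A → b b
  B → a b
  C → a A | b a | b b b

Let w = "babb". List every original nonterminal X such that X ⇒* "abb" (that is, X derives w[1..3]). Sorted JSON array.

CNF form of G:
  S -> S X3 | S X4 | T0 C | T0 T1
  A -> T0 T0
  B -> T1 T0
  C -> T0 T1 | T0 X2 | T1 A
  T0 -> b
  T1 -> a
  X2 -> T0 T0
  X3 -> B A
  X4 -> T0 T1

Fill CYK table bottom-up (cells [i..j] with 1 ≤ i ≤ j ≤ 3 only):
  cell(1,1) a: {T1}  orig:{}
  cell(2,2) b: {T0}  orig:{}
  cell(3,3) b: {T0}  orig:{}
  cell(1,2) ab: {B}
  cell(2,3) bb: {A,X2}  orig:{A}
  cell(1,3) abb: {C}

Original NTs in T[1,3] deriving "abb": ["C"]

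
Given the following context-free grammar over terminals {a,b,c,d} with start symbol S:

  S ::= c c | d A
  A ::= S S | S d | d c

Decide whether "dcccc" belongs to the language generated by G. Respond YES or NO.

CNF form of G:
  S -> T0 A | T1 T1
  A -> S S | S T0 | T0 T1
  T0 -> d
  T1 -> c

CYK fill:
  [0..0]={T0}  "d"  orig:{}
  [1..1]={T1}  "c"  orig:{}
  [2..2]={T1}  "c"  orig:{}
  [3..3]={T1}  "c"  orig:{}
  [4..4]={T1}  "c"  orig:{}
  [0..1]={A}  "dc"
  [1..2]={S}  "cc"
  [2..3]={S}  "cc"
  [3..4]={S}  "cc"
  [0..2]=∅  "dcc"
  [1..3]=∅  "ccc"
  [2..4]=∅  "ccc"
  [0..3]=∅  "dccc"
  [1..4]={A}  "cccc"
  [0..4]={S}  "dcccc"

S ∈ T[0,4] ⇒ YES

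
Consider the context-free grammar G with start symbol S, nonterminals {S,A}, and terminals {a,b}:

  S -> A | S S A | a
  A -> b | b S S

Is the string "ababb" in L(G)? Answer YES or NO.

CNF form of G:
  S -> S X2 | T0 X3 | a | b
  A -> T0 X1 | b
  T0 -> b
  X1 -> S S
  X2 -> S A
  X3 -> S S

CYK fill:
  T[0,0] 'a' = {S}
  T[1,1] 'b' = {A,S,T0}  orig:{A,S}
  T[2,2] 'a' = {S}
  T[3,3] 'b' = {A,S,T0}  orig:{A,S}
  T[4,4] 'b' = {A,S,T0}  orig:{A,S}
  T[0,1] 'ab' = {X1,X2,X3}  orig:{}
  T[1,2] 'ba' = {X1,X3}  orig:{}
  T[2,3] 'ab' = {X1,X2,X3}  orig:{}
  T[3,4] 'bb' = {X1,X2,X3}  orig:{}
  T[0,2] 'aba' = ∅
  T[1,3] 'bab' = {A,S}
  T[2,4] 'abb' = {S}
  T[0,3] 'abab' = {X1,X2,X3}  orig:{}
  T[1,4] 'babb' = {X1,X2,X3}  orig:{}
  T[0,4] 'ababb' = {S}

S ∈ T[0,4] ⇒ YES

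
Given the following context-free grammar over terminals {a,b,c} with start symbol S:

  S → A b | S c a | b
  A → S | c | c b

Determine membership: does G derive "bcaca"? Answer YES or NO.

Convert to CNF:
  S -> A T0 | S X4 | b
  A -> A T0 | S X3 | T1 T0 | b | c
  T0 -> b
  T1 -> c
  T2 -> a
  X3 -> T1 T2
  X4 -> T1 T2

Fill CYK table bottom-up:
  cell(0,0) b: {A,S,T0}  orig:{A,S}
  cell(1,1) c: {A,T1}  orig:{A}
  cell(2,2) a: {T2}  orig:{}
  cell(3,3) c: {A,T1}  orig:{A}
  cell(4,4) a: {T2}  orig:{}
  cell(0,1) bc: ∅
  cell(1,2) ca: {X3,X4}  orig:{}
  cell(2,3) ac: ∅
  cell(3,4) ca: {X3,X4}  orig:{}
  cell(0,2) bca: {A,S}
  cell(1,3) cac: ∅
  cell(2,4) aca: ∅
  cell(0,3) bcac: ∅
  cell(1,4) caca: ∅
  cell(0,4) bcaca: {A,S}

S ∈ T[0,4] ⇒ YES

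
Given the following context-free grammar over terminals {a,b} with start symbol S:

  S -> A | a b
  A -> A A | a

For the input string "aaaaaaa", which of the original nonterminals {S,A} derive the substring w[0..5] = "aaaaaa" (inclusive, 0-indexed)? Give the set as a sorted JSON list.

CNF form of G:
  S -> A A | T0 T1 | a
  A -> A A | a
  T0 -> a
  T1 -> b

Fill CYK table bottom-up (cells [i..j] with 0 ≤ i ≤ j ≤ 5 only):
  [0..0]={A,S,T0}  "a"  orig:{A,S}
  [1..1]={A,S,T0}  "a"  orig:{A,S}
  [2..2]={A,S,T0}  "a"  orig:{A,S}
  [3..3]={A,S,T0}  "a"  orig:{A,S}
  [4..4]={A,S,T0}  "a"  orig:{A,S}
  [5..5]={A,S,T0}  "a"  orig:{A,S}
  [0..1]={A,S}  "aa"
  [1..2]={A,S}  "aa"
  [2..3]={A,S}  "aa"
  [3..4]={A,S}  "aa"
  [4..5]={A,S}  "aa"
  [0..2]={A,S}  "aaa"
  [1..3]={A,S}  "aaa"
  [2..4]={A,S}  "aaa"
  [3..5]={A,S}  "aaa"
  [0..3]={A,S}  "aaaa"
  [1..4]={A,S}  "aaaa"
  [2..5]={A,S}  "aaaa"
  [0..4]={A,S}  "aaaaa"
  [1..5]={A,S}  "aaaaa"
  [0..5]={A,S}  "aaaaaa"

Original NTs in T[0,5] deriving "aaaaaa": ["A", "S"]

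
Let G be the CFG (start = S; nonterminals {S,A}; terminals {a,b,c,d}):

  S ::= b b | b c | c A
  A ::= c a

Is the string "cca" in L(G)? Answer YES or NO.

Convert to CNF:
  S -> T0 A | T2 T0 | T2 T2
  A -> T0 T1
  T0 -> c
  T1 -> a
  T2 -> b

CYK fill:
  [0..0]={T0}  "c"  orig:{}
  [1..1]={T0}  "c"  orig:{}
  [2..2]={T1}  "a"  orig:{}
  [0..1]=∅  "cc"
  [1..2]={A}  "ca"
  [0..2]={S}  "cca"

S ∈ T[0,2] ⇒ YES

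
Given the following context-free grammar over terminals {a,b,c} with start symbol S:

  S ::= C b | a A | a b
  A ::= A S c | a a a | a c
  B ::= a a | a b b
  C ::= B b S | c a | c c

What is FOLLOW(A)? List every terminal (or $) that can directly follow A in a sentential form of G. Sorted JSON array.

FIRST iteration:
iter 1:
  A via A→a a a: +{a}
  B via B→a a: +{a}
  C via C→B b S: +{a}
  C via C→c a: +{c}
  S via S→C b: +{a,c}
  FIRST[S]={a,c}  FIRST[A]={a}  FIRST[B]={a}  FIRST[C]={a,c}
iter 2: — fixpoint
  FIRST[S]={a,c}  FIRST[A]={a}  FIRST[B]={a}  FIRST[C]={a,c}

FOLLOW sets:
seed FOLLOW(S) with $
[1]
  A→A S c: FOLLOW(A) ⊇ FIRST(S) = {a,c}; new: +{a,c}
  A→A S c: FOLLOW(S) ⊇ FIRST(c) = {c}; new: +{c}
  C→B b S: FOLLOW(B) ⊇ FIRST(b) = {b}; new: +{b}
  S→C b: FOLLOW(C) ⊇ FIRST(b) = {b}; new: +{b}
  S→a A: FOLLOW(A) ⊇ FOLLOW(S) ⊇ {$,c}; new: +{$}
  FOLLOW[S]={$,c}  FOLLOW[A]={$,a,c}  FOLLOW[B]={b}  FOLLOW[C]={b}
[2]
  C→B b S: FOLLOW(S) ⊇ FOLLOW(C) ⊇ {b}; new: +{b}
  S→a A: FOLLOW(A) ⊇ FOLLOW(S) ⊇ {$,b,c}; new: +{b}
  FOLLOW[S]={$,b,c}  FOLLOW[A]={$,a,b,c}  FOLLOW[B]={b}  FOLLOW[C]={b}
[3] (no change)
  FOLLOW[S]={$,b,c}  FOLLOW[A]={$,a,b,c}  FOLLOW[B]={b}  FOLLOW[C]={b}

FOLLOW(A) = ["$", "a", "b", "c"]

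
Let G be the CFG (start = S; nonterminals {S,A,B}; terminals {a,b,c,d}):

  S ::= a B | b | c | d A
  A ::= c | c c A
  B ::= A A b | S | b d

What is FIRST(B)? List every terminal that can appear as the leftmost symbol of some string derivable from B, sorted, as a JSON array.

FIRST sets, iterate to fixpoint:
iter 1:
  A via A→c: +{c}
  B via B→A A b: +{c}
  B via B→b d: +{b}
  S via S→a B: +{a}
  S via S→b: +{b}
  S via S→c: +{c}
  S via S→d A: +{d}
  FIRST(S)={a,b,c,d}  FIRST(A)={c}  FIRST(B)={b,c}
iter 2:
  B via B→S: +{a,d}
  FIRST(S)={a,b,c,d}  FIRST(A)={c}  FIRST(B)={a,b,c,d}
iter 3: (stable)
  FIRST(S)={a,b,c,d}  FIRST(A)={c}  FIRST(B)={a,b,c,d}

FIRST(B) = ["a", "b", "c", "d"]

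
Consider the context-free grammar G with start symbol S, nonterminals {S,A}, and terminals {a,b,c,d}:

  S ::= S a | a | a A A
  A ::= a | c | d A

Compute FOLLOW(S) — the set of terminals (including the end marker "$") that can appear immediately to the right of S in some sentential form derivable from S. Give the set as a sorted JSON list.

FIRST sets, iterate to fixpoint:
[1]
  A via A→a: +{a}
  A via A→c: +{c}
  A via A→d A: +{d}
  S via S→a: +{a}
  FIRST[S]={a}  FIRST[A]={a,c,d}
[2] done
  FIRST[S]={a}  FIRST[A]={a,c,d}

FOLLOW sets:
seed FOLLOW(S) with $
pass 1:
  S→S a: FOLLOW(S) ⊇ FIRST(a) = {a}; new: +{a}
  S→a A A: FOLLOW(A) ⊇ FIRST(A) = {a,c,d}; new: +{a,c,d}
  S→a A A: FOLLOW(A) ⊇ FOLLOW(S) ⊇ {$,a}; new: +{$}
  FOLLOW[S]={$,a}  FOLLOW[A]={$,a,c,d}
pass 2: — fixpoint
  FOLLOW[S]={$,a}  FOLLOW[A]={$,a,c,d}

FOLLOW(S) = ["$", "a"]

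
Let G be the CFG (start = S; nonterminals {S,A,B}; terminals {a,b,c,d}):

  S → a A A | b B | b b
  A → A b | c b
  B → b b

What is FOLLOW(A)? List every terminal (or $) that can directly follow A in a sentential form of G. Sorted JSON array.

Compute FIRST by fixpoint:
[1]
  A via A→c b: +{c}
  B via B→b b: +{b}
  S via S→a A A: +{a}
  S via S→b B: +{b}
  FIRST[S]={a,b}  FIRST[A]={c}  FIRST[B]={b}
[2] (no change)
  FIRST[S]={a,b}  FIRST[A]={c}  FIRST[B]={b}

FOLLOW sets:
FOLLOW(S) := {$}
[1]
  A→A b: FOLLOW(A) ⊇ FIRST(b) = {b}; new: +{b}
  S→a A A: FOLLOW(A) ⊇ FIRST(A) = {c}; new: +{c}
  S→a A A: FOLLOW(A) ⊇ FOLLOW(S) ⊇ {$}; new: +{$}
  S→b B: FOLLOW(B) ⊇ FOLLOW(S) ⊇ {$}; new: +{$}
  FOLLOW[S]={$}  FOLLOW[A]={$,b,c}  FOLLOW[B]={$}
[2] done
  FOLLOW[S]={$}  FOLLOW[A]={$,b,c}  FOLLOW[B]={$}

FOLLOW(A) = ["$", "b", "c"]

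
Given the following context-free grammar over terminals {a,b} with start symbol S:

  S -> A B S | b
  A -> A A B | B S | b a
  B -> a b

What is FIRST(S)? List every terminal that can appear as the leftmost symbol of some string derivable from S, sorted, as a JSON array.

FIRST iteration:
[1]
  A via A→b a: +{b}
  B via B→a b: +{a}
  S via S→A B S: +{b}
  S: {b}  A: {b}  B: {a}
[2]
  A via A→B S: +{a}
  S via S→A B S: +{a}
  S: {a,b}  A: {a,b}  B: {a}
[3] (stable)
  S: {a,b}  A: {a,b}  B: {a}

FIRST(S) = ["a", "b"]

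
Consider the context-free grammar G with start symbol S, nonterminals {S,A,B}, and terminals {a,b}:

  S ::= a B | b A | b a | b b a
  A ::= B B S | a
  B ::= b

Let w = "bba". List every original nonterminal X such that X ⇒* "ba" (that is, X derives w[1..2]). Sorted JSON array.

Convert to CNF:
  S -> T0 B | T1 A | T1 T0 | T1 X3
  A -> B X2 | a
  B -> b
  T0 -> a
  T1 -> b
  X2 -> B S
  X3 -> T1 T0

Fill CYK table bottom-up (cells [i..j] with 1 ≤ i ≤ j ≤ 2 only):
  [1..1]={B,T1}  "b"  orig:{B}
  [2..2]={A,T0}  "a"  orig:{A}
  [1..2]={S,X3}  "ba"  orig:{S}

Original NTs in T[1,2] deriving "ba": ["S"]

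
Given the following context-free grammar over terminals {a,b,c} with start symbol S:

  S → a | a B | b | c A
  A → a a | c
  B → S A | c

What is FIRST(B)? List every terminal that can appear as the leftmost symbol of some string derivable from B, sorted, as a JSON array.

Compute FIRST by fixpoint:
iter 1:
  A via A→a a: +{a}
  A via A→c: +{c}
  B via B→c: +{c}
  S via S→a: +{a}
  S via S→b: +{b}
  S via S→c A: +{c}
  FIRST(S)={a,b,c}  FIRST(A)={a,c}  FIRST(B)={c}
iter 2:
  B via B→S A: +{a,b}
  FIRST(S)={a,b,c}  FIRST(A)={a,c}  FIRST(B)={a,b,c}
iter 3: done
  FIRST(S)={a,b,c}  FIRST(A)={a,c}  FIRST(B)={a,b,c}

FIRST(B) = ["a", "b", "c"]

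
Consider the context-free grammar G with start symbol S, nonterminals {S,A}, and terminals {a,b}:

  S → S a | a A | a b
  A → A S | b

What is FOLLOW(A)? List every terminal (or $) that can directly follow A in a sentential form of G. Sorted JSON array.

FIRST sets, iterate to fixpoint:
iter 1:
  A via A→b: +{b}
  S via S→a A: +{a}
  S: {a}  A: {b}
iter 2: (stable)
  S: {a}  A: {b}

Compute FOLLOW by fixpoint:
initialize: $ ∈ FOLLOW(S)
[1]
  A→A S: FOLLOW(A) ⊇ FIRST(S) = {a}; new: +{a}
  A→A S: FOLLOW(S) ⊇ FOLLOW(A) ⊇ {a}; new: +{a}
  S→a A: FOLLOW(A) ⊇ FOLLOW(S) ⊇ {$,a}; new: +{$}
  S: {$,a}  A: {$,a}
[2] (stable)
  S: {$,a}  A: {$,a}

FOLLOW(A) = ["$", "a"]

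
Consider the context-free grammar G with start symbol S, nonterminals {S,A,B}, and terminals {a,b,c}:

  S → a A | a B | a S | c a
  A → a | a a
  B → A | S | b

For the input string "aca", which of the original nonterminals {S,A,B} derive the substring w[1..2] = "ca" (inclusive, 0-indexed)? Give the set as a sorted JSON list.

Convert to CNF:
  S -> T0 A | T0 B | T0 S | T1 T0
  A -> T0 T0 | a
  B -> T0 A | T0 B | T0 S | T0 T0 | T1 T0 | a | b
  T0 -> a
  T1 -> c

CYK table (by increasing span), restricted to cells inside w[1..2]:
  T[1,1] 'c' = {T1}  orig:{}
  T[2,2] 'a' = {A,B,T0}  orig:{A,B}
  T[1,2] 'ca' = {B,S}

Original NTs in T[1,2] deriving "ca": ["B", "S"]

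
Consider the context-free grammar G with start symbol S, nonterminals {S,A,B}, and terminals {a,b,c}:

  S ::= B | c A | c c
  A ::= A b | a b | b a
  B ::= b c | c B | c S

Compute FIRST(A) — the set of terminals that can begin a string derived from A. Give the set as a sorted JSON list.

Compute FIRST by fixpoint:
round 1:
  A via A→a b: +{a}
  A via A→b a: +{b}
  B via B→b c: +{b}
  B via B→c B: +{c}
  S via S→B: +{b,c}
  FIRST[S]={b,c}  FIRST[A]={a,b}  FIRST[B]={b,c}
round 2: — fixpoint
  FIRST[S]={b,c}  FIRST[A]={a,b}  FIRST[B]={b,c}

FIRST(A) = ["a", "b"]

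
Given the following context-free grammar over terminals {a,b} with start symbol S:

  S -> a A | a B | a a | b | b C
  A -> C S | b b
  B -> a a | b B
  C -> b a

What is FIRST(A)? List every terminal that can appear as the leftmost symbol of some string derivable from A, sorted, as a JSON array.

FIRST iteration:
round 1:
  A via A→b b: +{b}
  B via B→a a: +{a}
  B via B→b B: +{b}
  C via C→b a: +{b}
  S via S→a A: +{a}
  S via S→b: +{b}
  S: {a,b}  A: {b}  B: {a,b}  C: {b}
round 2: (stable)
  S: {a,b}  A: {b}  B: {a,b}  C: {b}

FIRST(A) = ["b"]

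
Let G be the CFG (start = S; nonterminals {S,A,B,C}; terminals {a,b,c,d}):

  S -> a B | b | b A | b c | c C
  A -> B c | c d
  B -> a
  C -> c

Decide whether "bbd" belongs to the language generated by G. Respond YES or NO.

Convert to CNF:
  S -> T0 C | T2 B | T3 A | T3 T0 | b
  A -> B T0 | T0 T1
  B -> a
  C -> c
  T0 -> c
  T1 -> d
  T2 -> a
  T3 -> b

CYK table (by increasing span):
  [0..0]={S,T3}  "b"  orig:{S}
  [1..1]={S,T3}  "b"  orig:{S}
  [2..2]={T1}  "d"  orig:{}
  [0..1]=∅  "bb"
  [1..2]=∅  "bd"
  [0..2]=∅  "bbd"

S ∉ T[0,2] ⇒ NO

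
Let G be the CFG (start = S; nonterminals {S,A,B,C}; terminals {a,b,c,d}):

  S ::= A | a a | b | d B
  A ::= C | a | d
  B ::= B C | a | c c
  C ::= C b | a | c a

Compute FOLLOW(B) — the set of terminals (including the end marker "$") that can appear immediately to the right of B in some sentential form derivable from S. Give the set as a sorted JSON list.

FIRST iteration:
[1]
  A via A→a: +{a}
  A via A→d: +{d}
  B via B→a: +{a}
  B via B→c c: +{c}
  C via C→a: +{a}
  C via C→c a: +{c}
  S via S→A: +{a,d}
  S via S→b: +{b}
  FIRST(S)={a,b,d}  FIRST(A)={a,d}  FIRST(B)={a,c}  FIRST(C)={a,c}
[2]
  A via A→C: +{c}
  S via S→A: +{c}
  FIRST(S)={a,b,c,d}  FIRST(A)={a,c,d}  FIRST(B)={a,c}  FIRST(C)={a,c}
[3] done
  FIRST(S)={a,b,c,d}  FIRST(A)={a,c,d}  FIRST(B)={a,c}  FIRST(C)={a,c}

FOLLOW sets:
FOLLOW(S) := {$}
round 1:
  B→B C: FOLLOW(B) ⊇ FIRST(C) = {a,c}; new: +{a,c}
  B→B C: FOLLOW(C) ⊇ FOLLOW(B) ⊇ {a,c}; new: +{a,c}
  C→C b: FOLLOW(C) ⊇ FIRST(b) = {b}; new: +{b}
  S→A: FOLLOW(A) ⊇ FOLLOW(S) ⊇ {$}; new: +{$}
  S→d B: FOLLOW(B) ⊇ FOLLOW(S) ⊇ {$}; new: +{$}
  FOLLOW[S]={$}  FOLLOW[A]={$}  FOLLOW[B]={$,a,c}  FOLLOW[C]={a,b,c}
round 2:
  A→C: FOLLOW(C) ⊇ FOLLOW(A) ⊇ {$}; new: +{$}
  FOLLOW[S]={$}  FOLLOW[A]={$}  FOLLOW[B]={$,a,c}  FOLLOW[C]={$,a,b,c}
round 3: done
  FOLLOW[S]={$}  FOLLOW[A]={$}  FOLLOW[B]={$,a,c}  FOLLOW[C]={$,a,b,c}

FOLLOW(B) = ["$", "a", "c"]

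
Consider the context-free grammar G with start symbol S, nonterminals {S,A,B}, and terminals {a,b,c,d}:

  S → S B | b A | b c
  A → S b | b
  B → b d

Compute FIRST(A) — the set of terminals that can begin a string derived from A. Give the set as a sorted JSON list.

FIRST sets, iterate to fixpoint:
iter 1:
  A via A→b: +{b}
  B via B→b d: +{b}
  S via S→b A: +{b}
  FIRST[S]={b}  FIRST[A]={b}  FIRST[B]={b}
iter 2: (no change)
  FIRST[S]={b}  FIRST[A]={b}  FIRST[B]={b}

FIRST(A) = ["b"]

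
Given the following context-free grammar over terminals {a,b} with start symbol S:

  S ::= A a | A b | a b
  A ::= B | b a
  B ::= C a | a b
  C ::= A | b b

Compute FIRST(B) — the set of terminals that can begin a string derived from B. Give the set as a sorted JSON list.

Compute FIRST by fixpoint:
pass 1:
  A via A→b a: +{b}
  B via B→a b: +{a}
  C via C→A: +{b}
  S via S→A a: +{b}
  S via S→a b: +{a}
  FIRST[S]={a,b}  FIRST[A]={b}  FIRST[B]={a}  FIRST[C]={b}
pass 2:
  A via A→B: +{a}
  B via B→C a: +{b}
  C via C→A: +{a}
  FIRST[S]={a,b}  FIRST[A]={a,b}  FIRST[B]={a,b}  FIRST[C]={a,b}
pass 3: — fixpoint
  FIRST[S]={a,b}  FIRST[A]={a,b}  FIRST[B]={a,b}  FIRST[C]={a,b}

FIRST(B) = ["a", "b"]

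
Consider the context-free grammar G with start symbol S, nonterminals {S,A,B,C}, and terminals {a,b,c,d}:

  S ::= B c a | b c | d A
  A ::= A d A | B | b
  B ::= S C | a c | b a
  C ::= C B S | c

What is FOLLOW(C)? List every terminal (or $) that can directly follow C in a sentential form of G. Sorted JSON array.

FIRST iteration:
[1]
  A via A→b: +{b}
  B via B→a c: +{a}
  B via B→b a: +{b}
  C via C→c: +{c}
  S via S→B c a: +{a,b}
  S via S→d A: +{d}
  FIRST(S)={a,b,d}  FIRST(A)={b}  FIRST(B)={a,b}  FIRST(C)={c}
[2]
  A via A→B: +{a}
  B via B→S C: +{d}
  FIRST(S)={a,b,d}  FIRST(A)={a,b}  FIRST(B)={a,b,d}  FIRST(C)={c}
[3]
  A via A→B: +{d}
  FIRST(S)={a,b,d}  FIRST(A)={a,b,d}  FIRST(B)={a,b,d}  FIRST(C)={c}
[4] (stable)
  FIRST(S)={a,b,d}  FIRST(A)={a,b,d}  FIRST(B)={a,b,d}  FIRST(C)={c}

FOLLOW sets:
seed FOLLOW(S) with $
iter 1:
  A→A d A: FOLLOW(A) ⊇ FIRST(d) = {d}; new: +{d}
  A→B: FOLLOW(B) ⊇ FOLLOW(A) ⊇ {d}; new: +{d}
  B→S C: FOLLOW(S) ⊇ FIRST(C) = {c}; new: +{c}
  B→S C: FOLLOW(C) ⊇ FOLLOW(B) ⊇ {d}; new: +{d}
  C→C B S: FOLLOW(C) ⊇ FIRST(B) = {a,b,d}; new: +{a,b}
  C→C B S: FOLLOW(B) ⊇ FIRST(S) = {a,b,d}; new: +{a,b}
  C→C B S: FOLLOW(S) ⊇ FOLLOW(C) ⊇ {a,b,d}; new: +{a,b,d}
  S→B c a: FOLLOW(B) ⊇ FIRST(c) = {c}; new: +{c}
  S→d A: FOLLOW(A) ⊇ FOLLOW(S) ⊇ {$,a,b,c,d}; new: +{$,a,b,c}
  FOLLOW[S]={$,a,b,c,d}  FOLLOW[A]={$,a,b,c,d}  FOLLOW[B]={a,b,c,d}  FOLLOW[C]={a,b,d}
iter 2:
  A→B: FOLLOW(B) ⊇ FOLLOW(A) ⊇ {$,a,b,c,d}; new: +{$}
  B→S C: FOLLOW(C) ⊇ FOLLOW(B) ⊇ {$,a,b,c,d}; new: +{$,c}
  FOLLOW[S]={$,a,b,c,d}  FOLLOW[A]={$,a,b,c,d}  FOLLOW[B]={$,a,b,c,d}  FOLLOW[C]={$,a,b,c,d}
iter 3: — fixpoint
  FOLLOW[S]={$,a,b,c,d}  FOLLOW[A]={$,a,b,c,d}  FOLLOW[B]={$,a,b,c,d}  FOLLOW[C]={$,a,b,c,d}

FOLLOW(C) = ["$", "a", "b", "c", "d"]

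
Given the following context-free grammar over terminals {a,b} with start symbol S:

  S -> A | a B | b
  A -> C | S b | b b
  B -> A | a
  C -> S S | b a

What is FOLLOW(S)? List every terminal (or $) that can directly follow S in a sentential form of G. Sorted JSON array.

Compute FIRST by fixpoint:
[1]
  A via A→b b: +{b}
  B via B→A: +{b}
  B via B→a: +{a}
  C via C→b a: +{b}
  S via S→A: +{b}
  S via S→a B: +{a}
  FIRST[S]={a,b}  FIRST[A]={b}  FIRST[B]={a,b}  FIRST[C]={b}
[2]
  A via A→S b: +{a}
  C via C→S S: +{a}
  FIRST[S]={a,b}  FIRST[A]={a,b}  FIRST[B]={a,b}  FIRST[C]={a,b}
[3] done
  FIRST[S]={a,b}  FIRST[A]={a,b}  FIRST[B]={a,b}  FIRST[C]={a,b}

FOLLOW sets:
FOLLOW(S) := {$}
round 1:
  A→S b: FOLLOW(S) ⊇ FIRST(b) = {b}; new: +{b}
  C→S S: FOLLOW(S) ⊇ FIRST(S) = {a,b}; new: +{a}
  S→A: FOLLOW(A) ⊇ FOLLOW(S) ⊇ {$,a,b}; new: +{$,a,b}
  S→a B: FOLLOW(B) ⊇ FOLLOW(S) ⊇ {$,a,b}; new: +{$,a,b}
  FOLLOW(S)={$,a,b}  FOLLOW(A)={$,a,b}  FOLLOW(B)={$,a,b}  FOLLOW(C)={}
round 2:
  A→C: FOLLOW(C) ⊇ FOLLOW(A) ⊇ {$,a,b}; new: +{$,a,b}
  FOLLOW(S)={$,a,b}  FOLLOW(A)={$,a,b}  FOLLOW(B)={$,a,b}  FOLLOW(C)={$,a,b}
round 3: done
  FOLLOW(S)={$,a,b}  FOLLOW(A)={$,a,b}  FOLLOW(B)={$,a,b}  FOLLOW(C)={$,a,b}

FOLLOW(S) = ["$", "a", "b"]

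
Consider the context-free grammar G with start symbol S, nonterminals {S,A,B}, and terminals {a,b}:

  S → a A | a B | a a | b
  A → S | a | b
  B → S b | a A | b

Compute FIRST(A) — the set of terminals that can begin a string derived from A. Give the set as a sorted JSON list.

Compute FIRST by fixpoint:
iter 1:
  A via A→a: +{a}
  A via A→b: +{b}
  B via B→a A: +{a}
  B via B→b: +{b}
  S via S→a A: +{a}
  S via S→b: +{b}
  S: {a,b}  A: {a,b}  B: {a,b}
iter 2: done
  S: {a,b}  A: {a,b}  B: {a,b}

FIRST(A) = ["a", "b"]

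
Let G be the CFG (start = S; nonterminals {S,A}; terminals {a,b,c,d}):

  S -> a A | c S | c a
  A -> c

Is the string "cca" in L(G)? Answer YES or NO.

CNF form of G:
  S -> T0 A | T1 S | T1 T0
  A -> c
  T0 -> a
  T1 -> c

CYK fill:
  [0..0]={A,T1}  "c"  orig:{A}
  [1..1]={A,T1}  "c"  orig:{A}
  [2..2]={T0}  "a"  orig:{}
  [0..1]=∅  "cc"
  [1..2]={S}  "ca"
  [0..2]={S}  "cca"

S ∈ T[0,2] ⇒ YES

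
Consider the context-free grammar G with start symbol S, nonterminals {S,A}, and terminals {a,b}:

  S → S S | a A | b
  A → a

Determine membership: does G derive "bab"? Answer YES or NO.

CNF form of G:
  S -> S S | T0 A | b
  A -> a
  T0 -> a

CYK table (by increasing span):
  cell(0,0) b: {S}
  cell(1,1) a: {A,T0}  orig:{A}
  cell(2,2) b: {S}
  cell(0,1) ba: ∅
  cell(1,2) ab: ∅
  cell(0,2) bab: ∅

S ∉ T[0,2] ⇒ NO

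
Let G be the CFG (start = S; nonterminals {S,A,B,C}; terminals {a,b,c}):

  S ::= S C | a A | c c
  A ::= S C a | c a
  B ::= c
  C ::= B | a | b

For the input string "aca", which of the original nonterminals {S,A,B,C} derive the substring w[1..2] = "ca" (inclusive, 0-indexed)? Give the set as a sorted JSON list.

Convert to CNF:
  S -> S C | T0 A | T1 T1
  A -> S X2 | T1 T0
  B -> c
  C -> a | b | c
  T0 -> a
  T1 -> c
  X2 -> C T0

CYK fill — only the sub-triangle for w[1..2]:
  [1..1]={B,C,T1}  "c"  orig:{B,C}
  [2..2]={C,T0}  "a"  orig:{C}
  [1..2]={A,X2}  "ca"  orig:{A}

Original NTs in T[1,2] deriving "ca": ["A"]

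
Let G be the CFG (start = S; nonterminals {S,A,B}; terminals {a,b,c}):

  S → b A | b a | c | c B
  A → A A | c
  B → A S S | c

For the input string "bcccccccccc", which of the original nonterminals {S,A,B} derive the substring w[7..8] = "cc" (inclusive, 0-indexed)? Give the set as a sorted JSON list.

Convert to CNF:
  S -> T0 A | T0 T1 | T2 B | c
  A -> A A | c
  B -> A X3 | c
  T0 -> b
  T1 -> a
  T2 -> c
  X3 -> S S

CYK fill, restricted to cells inside w[7..8]:
  [7..7]={A,B,S,T2}  "c"  orig:{A,B,S}
  [8..8]={A,B,S,T2}  "c"  orig:{A,B,S}
  [7..8]={A,S,X3}  "cc"  orig:{A,S}

Original NTs in T[7,8] deriving "cc": ["A", "S"]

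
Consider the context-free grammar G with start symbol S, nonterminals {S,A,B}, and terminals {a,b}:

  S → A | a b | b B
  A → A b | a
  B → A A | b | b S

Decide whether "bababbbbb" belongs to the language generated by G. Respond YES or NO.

CNF form of G:
  S -> A T0 | T0 B | T1 T0 | a
  A -> A T0 | a
  B -> A A | T0 S | b
  T0 -> b
  T1 -> a

Fill CYK table bottom-up:
  cell(0,0) b: {B,T0}  orig:{B}
  cell(1,1) a: {A,S,T1}  orig:{A,S}
  cell(2,2) b: {B,T0}  orig:{B}
  cell(3,3) a: {A,S,T1}  orig:{A,S}
  cell(4,4) b: {B,T0}  orig:{B}
  cell(5,5) b: {B,T0}  orig:{B}
  cell(6,6) b: {B,T0}  orig:{B}
  cell(7,7) b: {B,T0}  orig:{B}
  cell(8,8) b: {B,T0}  orig:{B}
  cell(0,1) ba: {B}
  cell(1,2) ab: {A,S}
  cell(2,3) ba: {B}
  cell(3,4) ab: {A,S}
  cell(4,5) bb: {S}
  cell(5,6) bb: {S}
  cell(6,7) bb: {S}
  cell(7,8) bb: {S}
  cell(0,2) bab: {B}
  cell(1,3) aba: {B}
  cell(2,4) bab: {B}
  cell(3,5) abb: {A,S}
  cell(4,6) bbb: {B}
  cell(5,7) bbb: {B}
  cell(6,8) bbb: {B}
  cell(0,3) baba: {S}
  cell(1,4) abab: {B}
  cell(2,5) babb: {B}
  cell(3,6) abbb: {A,S}
  cell(4,7) bbbb: {S}
  cell(5,8) bbbb: {S}
  cell(0,4) babab: {S}
  cell(1,5) ababb: {B}
  cell(2,6) babbb: {B}
  cell(3,7) abbbb: {A,S}
  cell(4,8) bbbbb: {B}
  cell(0,5) bababb: {S}
  cell(1,6) ababbb: {B}
  cell(2,7) babbbb: {B}
  cell(3,8) abbbbb: {A,S}
  cell(0,6) bababbb: {S}
  cell(1,7) ababbbb: {B}
  cell(2,8) babbbbb: {B}
  cell(0,7) bababbbb: {S}
  cell(1,8) ababbbbb: {B}
  cell(0,8) bababbbbb: {S}

S ∈ T[0,8] ⇒ YES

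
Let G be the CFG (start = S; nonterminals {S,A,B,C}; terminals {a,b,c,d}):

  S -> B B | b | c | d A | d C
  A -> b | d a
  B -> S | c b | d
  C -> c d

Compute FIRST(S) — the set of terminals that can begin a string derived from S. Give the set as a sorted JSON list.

Compute FIRST by fixpoint:
[1]
  A via A→b: +{b}
  A via A→d a: +{d}
  B via B→c b: +{c}
  B via B→d: +{d}
  C via C→c d: +{c}
  S via S→B B: +{c,d}
  S via S→b: +{b}
  S: {b,c,d}  A: {b,d}  B: {c,d}  C: {c}
[2]
  B via B→S: +{b}
  S: {b,c,d}  A: {b,d}  B: {b,c,d}  C: {c}
[3] — fixpoint
  S: {b,c,d}  A: {b,d}  B: {b,c,d}  C: {c}

FIRST(S) = ["b", "c", "d"]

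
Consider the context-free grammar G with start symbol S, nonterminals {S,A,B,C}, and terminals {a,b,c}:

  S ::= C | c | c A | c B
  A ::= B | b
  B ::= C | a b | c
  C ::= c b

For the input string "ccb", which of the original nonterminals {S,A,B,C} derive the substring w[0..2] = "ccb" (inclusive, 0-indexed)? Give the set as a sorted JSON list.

CNF form of G:
  S -> T2 A | T2 B | T2 T1 | c
  A -> T0 T1 | T2 T1 | b | c
  B -> T0 T1 | T2 T1 | c
  C -> T2 T1
  T0 -> a
  T1 -> b
  T2 -> c

Fill CYK table bottom-up, restricted to cells inside w[0..2]:
  [0..0]={A,B,S,T2}  "c"  orig:{A,B,S}
  [1..1]={A,B,S,T2}  "c"  orig:{A,B,S}
  [2..2]={A,T1}  "b"  orig:{A}
  [0..1]={S}  "cc"
  [1..2]={A,B,C,S}  "cb"
  [0..2]={S}  "ccb"

Original NTs in T[0,2] deriving "ccb": ["S"]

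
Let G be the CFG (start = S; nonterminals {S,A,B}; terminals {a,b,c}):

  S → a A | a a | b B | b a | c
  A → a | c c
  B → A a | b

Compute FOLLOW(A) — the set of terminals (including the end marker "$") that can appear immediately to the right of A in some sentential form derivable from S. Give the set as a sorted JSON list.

FIRST sets, iterate to fixpoint:
[1]
  A via A→a: +{a}
  A via A→c c: +{c}
  B via B→A a: +{a,c}
  B via B→b: +{b}
  S via S→a A: +{a}
  S via S→b B: +{b}
  S via S→c: +{c}
  FIRST[S]={a,b,c}  FIRST[A]={a,c}  FIRST[B]={a,b,c}
[2] (stable)
  FIRST[S]={a,b,c}  FIRST[A]={a,c}  FIRST[B]={a,b,c}

FOLLOW iteration:
FOLLOW(S) := {$}
iter 1:
  B→A a: FOLLOW(A) ⊇ FIRST(a) = {a}; new: +{a}
  S→a A: FOLLOW(A) ⊇ FOLLOW(S) ⊇ {$}; new: +{$}
  S→b B: FOLLOW(B) ⊇ FOLLOW(S) ⊇ {$}; new: +{$}
  FOLLOW(S)={$}  FOLLOW(A)={$,a}  FOLLOW(B)={$}
iter 2: done
  FOLLOW(S)={$}  FOLLOW(A)={$,a}  FOLLOW(B)={$}

FOLLOW(A) = ["$", "a"]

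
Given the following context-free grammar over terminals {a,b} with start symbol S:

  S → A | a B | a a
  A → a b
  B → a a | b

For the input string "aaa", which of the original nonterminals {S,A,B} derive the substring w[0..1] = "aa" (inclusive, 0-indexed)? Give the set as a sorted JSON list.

CNF form of G:
  S -> T0 B | T0 T0 | T0 T1
  A -> T0 T1
  B -> T0 T0 | b
  T0 -> a
  T1 -> b

Fill CYK table bottom-up, restricted to cells inside w[0..1]:
  cell(0,0) a: {T0}  orig:{}
  cell(1,1) a: {T0}  orig:{}
  cell(0,1) aa: {B,S}

Original NTs in T[0,1] deriving "aa": ["B", "S"]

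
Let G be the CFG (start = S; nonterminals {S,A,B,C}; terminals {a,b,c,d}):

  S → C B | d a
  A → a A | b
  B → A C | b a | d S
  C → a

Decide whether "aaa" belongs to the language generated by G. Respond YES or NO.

Convert to CNF:
  S -> C B | T2 T0
  A -> T0 A | b
  B -> A C | T1 T0 | T2 S
  C -> a
  T0 -> a
  T1 -> b
  T2 -> d

Fill CYK table bottom-up:
  [0..0]={C,T0}  "a"  orig:{C}
  [1..1]={C,T0}  "a"  orig:{C}
  [2..2]={C,T0}  "a"  orig:{C}
  [0..1]=∅  "aa"
  [1..2]=∅  "aa"
  [0..2]=∅  "aaa"

S ∉ T[0,2] ⇒ NO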